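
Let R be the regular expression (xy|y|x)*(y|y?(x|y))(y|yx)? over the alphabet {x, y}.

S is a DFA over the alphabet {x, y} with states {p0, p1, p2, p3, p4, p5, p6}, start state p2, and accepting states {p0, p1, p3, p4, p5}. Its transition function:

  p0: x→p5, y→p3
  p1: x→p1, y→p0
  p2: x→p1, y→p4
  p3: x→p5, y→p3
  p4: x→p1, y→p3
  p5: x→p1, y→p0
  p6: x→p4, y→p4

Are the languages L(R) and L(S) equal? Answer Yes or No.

Converting the expression R to a DFA (subset construction, then merging equivalent states) gives the minimal DFA with states {r0, r1}, start state r0, accepting states {r1} and transitions r0: x→r1, y→r1; r1: x→r1, y→r1.
Exploring the product automaton R × S from the start pair (r0, p2), following both machines on each input symbol, reaches 6 state pairs: (r0, p2), (r1, p1), (r1, p4), (r1, p0), (r1, p3), (r1, p5).
R accepts in {r1} and S accepts in {p0, p1, p3, p4, p5}. In every reachable pair the two components are either both accepting — (r1, p1), (r1, p4), (r1, p0), (r1, p3), (r1, p5) — or both non-accepting, so no string is accepted by exactly one of the machines: L(R) \ L(S) and L(S) \ L(R) are both empty.
Hence every string is accepted by R iff it is accepted by S, and the two languages coincide.

Yes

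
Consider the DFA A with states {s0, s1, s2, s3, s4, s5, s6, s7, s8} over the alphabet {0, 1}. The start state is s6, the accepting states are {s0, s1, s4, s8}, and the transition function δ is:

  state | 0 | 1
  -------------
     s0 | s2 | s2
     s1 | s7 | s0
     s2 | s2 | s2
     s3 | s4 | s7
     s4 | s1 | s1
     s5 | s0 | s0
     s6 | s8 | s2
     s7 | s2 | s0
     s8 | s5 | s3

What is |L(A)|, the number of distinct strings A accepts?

The useful subgraph on states {s0, s1, s3, s4, s5, s6, s7, s8} is acyclic, so L(A) is finite; the longest accepting path visits 7 useful states, giving maximum string length 6.
Counting accepting paths from s6 by length: 1 of length 1, 3 of length 3, 3 of length 4, 2 of length 5, 2 of length 6. Total 11.

11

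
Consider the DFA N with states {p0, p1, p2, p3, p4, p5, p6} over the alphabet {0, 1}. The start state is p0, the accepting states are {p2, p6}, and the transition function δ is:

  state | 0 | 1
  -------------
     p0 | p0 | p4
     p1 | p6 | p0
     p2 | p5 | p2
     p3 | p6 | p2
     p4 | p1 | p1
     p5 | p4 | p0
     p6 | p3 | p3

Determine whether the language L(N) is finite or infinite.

infinite

State p0 is reachable from the start and can reach an accepting state, and it lies on the cycle p0 → p0.
Traversing that cycle any number of times yields accepted strings of unbounded length, so the language is infinite.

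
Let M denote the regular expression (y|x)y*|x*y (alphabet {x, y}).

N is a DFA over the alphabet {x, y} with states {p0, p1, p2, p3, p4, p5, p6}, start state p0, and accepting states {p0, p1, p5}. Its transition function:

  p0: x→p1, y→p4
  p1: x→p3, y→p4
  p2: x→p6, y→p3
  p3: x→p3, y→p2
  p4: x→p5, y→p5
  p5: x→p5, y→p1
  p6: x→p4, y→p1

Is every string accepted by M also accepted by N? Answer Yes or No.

No

The string y is in L(M) but not in L(N).
So L(M) ⊄ L(N).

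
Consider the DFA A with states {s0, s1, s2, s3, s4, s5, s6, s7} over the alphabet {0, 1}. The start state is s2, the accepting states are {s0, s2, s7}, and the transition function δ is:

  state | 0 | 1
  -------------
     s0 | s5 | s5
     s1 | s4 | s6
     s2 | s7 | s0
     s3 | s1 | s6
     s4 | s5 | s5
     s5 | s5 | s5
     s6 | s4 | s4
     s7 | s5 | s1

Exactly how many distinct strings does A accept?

3

The useful subgraph on states {s0, s2, s7} is acyclic, so L(A) is finite; the longest accepting path visits 2 useful states, giving maximum string length 1.
Counting accepting paths from s2 by length: 1 of length 0, 2 of length 1. Total 3.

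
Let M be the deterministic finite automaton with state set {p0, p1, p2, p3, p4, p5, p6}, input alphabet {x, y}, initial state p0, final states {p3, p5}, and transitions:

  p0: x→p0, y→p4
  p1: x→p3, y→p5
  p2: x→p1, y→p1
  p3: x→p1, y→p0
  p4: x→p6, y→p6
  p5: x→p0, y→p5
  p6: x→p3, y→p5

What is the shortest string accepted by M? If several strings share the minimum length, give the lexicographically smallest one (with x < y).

yxx

A breadth-first search from p0 reaches an accepting state first via the path p0 → p4 → p6 → p3 on input yxx.
No string of length < 3 is accepted (BFS exhausts all shorter strings without reaching an accepting state), and yxx is the lexicographically least accepting string of length 3.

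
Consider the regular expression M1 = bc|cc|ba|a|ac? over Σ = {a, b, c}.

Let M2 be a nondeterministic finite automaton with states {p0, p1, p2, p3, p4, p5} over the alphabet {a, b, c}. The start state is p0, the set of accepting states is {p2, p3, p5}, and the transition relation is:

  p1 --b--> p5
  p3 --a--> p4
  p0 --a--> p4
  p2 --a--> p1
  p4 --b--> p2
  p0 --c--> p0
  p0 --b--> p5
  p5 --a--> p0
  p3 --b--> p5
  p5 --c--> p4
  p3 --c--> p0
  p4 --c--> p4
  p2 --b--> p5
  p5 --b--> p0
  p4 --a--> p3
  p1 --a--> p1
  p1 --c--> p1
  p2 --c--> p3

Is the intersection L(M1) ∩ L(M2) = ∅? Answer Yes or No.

Yes

Converting the expression M1 to a DFA (subset construction, then merging equivalent states) gives the minimal DFA with states {r0, r1, r2, r3, r4, r5}, start state r0, accepting states {r1, r5} and transitions r0: a→r1, b→r2, c→r3; r1: a→r4, b→r4, c→r5; r2: a→r5, b→r4, c→r5; r3: a→r4, b→r4, c→r5; r4: a→r4, b→r4, c→r4; r5: a→r4, b→r4, c→r4.
Exploring the product automaton M1 × M2 from the start pair (r0, p0), following both machines on each input symbol, reaches 12 state pairs: (r0, p0), (r1, p4), (r2, p5), (r3, p0), (r4, p3), (r4, p2), (r5, p4), (r5, p0), (r4, p0), (r4, p4), (r4, p5), (r4, p1).
M1 accepts in {r1, r5} and M2 accepts in {p2, p3, p5}; no reachable pair has both components accepting, so no string drives both machines to acceptance simultaneously and L(M1) ∩ L(M2) = ∅.
So no string is accepted by both, and the intersection is empty.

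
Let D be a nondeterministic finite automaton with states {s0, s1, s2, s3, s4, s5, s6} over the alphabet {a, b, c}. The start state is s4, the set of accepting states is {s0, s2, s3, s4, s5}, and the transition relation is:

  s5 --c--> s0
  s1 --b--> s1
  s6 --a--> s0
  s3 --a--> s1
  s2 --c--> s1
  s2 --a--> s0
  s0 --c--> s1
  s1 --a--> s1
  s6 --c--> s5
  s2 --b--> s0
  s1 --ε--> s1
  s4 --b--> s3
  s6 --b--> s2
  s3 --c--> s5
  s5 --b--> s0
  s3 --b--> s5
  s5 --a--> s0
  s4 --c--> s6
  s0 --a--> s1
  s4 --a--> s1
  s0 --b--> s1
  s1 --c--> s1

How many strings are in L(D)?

The useful subgraph on states {s0, s2, s3, s4, s5, s6} is acyclic, so L(D) is finite; the longest accepting path visits 4 useful states, giving maximum string length 3.
Counting accepting paths from s4 by length: 1 of length 0, 1 of length 1, 5 of length 2, 11 of length 3. Total 18.

18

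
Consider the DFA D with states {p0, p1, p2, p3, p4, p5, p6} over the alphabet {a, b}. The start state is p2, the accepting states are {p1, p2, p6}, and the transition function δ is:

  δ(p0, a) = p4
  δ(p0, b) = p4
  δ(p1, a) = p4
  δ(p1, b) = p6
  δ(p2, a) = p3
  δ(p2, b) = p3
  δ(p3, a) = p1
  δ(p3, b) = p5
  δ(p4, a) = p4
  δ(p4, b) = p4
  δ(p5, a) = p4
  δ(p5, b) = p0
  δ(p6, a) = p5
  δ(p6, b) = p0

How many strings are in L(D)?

The useful subgraph on states {p1, p2, p3, p6} is acyclic, so L(D) is finite; the longest accepting path visits 4 useful states, giving maximum string length 3.
Counting accepting paths from p2 by length: 1 of length 0, 2 of length 2, 2 of length 3. Total 5.

5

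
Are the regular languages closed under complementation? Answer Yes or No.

Yes

Take a complete DFA for L and swap accepting and non-accepting states; the resulting DFA accepts exactly Σ* \ L.
So the regular languages are closed under complement.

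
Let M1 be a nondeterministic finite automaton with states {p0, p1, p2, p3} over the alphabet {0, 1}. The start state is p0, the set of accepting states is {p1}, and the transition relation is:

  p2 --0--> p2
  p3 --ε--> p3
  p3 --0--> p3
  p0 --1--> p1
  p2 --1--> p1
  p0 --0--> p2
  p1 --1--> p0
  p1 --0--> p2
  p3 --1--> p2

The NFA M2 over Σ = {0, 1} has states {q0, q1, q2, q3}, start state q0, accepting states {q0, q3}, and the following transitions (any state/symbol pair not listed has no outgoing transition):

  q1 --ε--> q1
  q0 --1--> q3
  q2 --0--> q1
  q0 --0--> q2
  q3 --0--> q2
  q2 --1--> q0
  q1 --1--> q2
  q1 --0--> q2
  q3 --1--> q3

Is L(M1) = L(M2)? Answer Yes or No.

The string 001 is accepted by M1 but rejected by M2.
So L(M1) ≠ L(M2).

No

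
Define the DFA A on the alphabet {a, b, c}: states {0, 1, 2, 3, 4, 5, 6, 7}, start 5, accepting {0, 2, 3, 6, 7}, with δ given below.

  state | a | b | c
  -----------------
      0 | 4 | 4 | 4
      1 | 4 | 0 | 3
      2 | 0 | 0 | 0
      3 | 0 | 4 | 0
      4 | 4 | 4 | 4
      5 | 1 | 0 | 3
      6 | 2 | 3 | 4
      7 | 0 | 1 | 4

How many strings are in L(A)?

8

The useful subgraph on states {0, 1, 3, 5} is acyclic, so L(A) is finite; the longest accepting path visits 4 useful states, giving maximum string length 3.
Counting accepting paths from 5 by length: 2 of length 1, 4 of length 2, 2 of length 3. Total 8.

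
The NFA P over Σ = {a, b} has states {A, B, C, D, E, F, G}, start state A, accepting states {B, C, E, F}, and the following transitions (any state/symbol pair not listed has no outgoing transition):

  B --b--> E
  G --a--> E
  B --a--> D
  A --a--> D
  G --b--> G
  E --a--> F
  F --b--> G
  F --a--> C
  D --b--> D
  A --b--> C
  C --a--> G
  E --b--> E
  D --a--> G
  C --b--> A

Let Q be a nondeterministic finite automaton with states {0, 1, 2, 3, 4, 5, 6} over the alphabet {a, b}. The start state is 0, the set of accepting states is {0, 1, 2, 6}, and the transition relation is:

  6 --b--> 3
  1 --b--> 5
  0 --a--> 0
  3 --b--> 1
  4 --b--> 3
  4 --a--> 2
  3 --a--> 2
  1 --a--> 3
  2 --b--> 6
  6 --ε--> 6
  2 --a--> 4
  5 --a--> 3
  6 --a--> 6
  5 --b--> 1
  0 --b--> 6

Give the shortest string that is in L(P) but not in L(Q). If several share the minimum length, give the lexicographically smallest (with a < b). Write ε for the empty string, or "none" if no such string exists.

baab

The string baab is accepted by P but not by Q.
No shorter string lies in the difference, and baab is the lexicographically first length-4 string in L(P) \ L(Q).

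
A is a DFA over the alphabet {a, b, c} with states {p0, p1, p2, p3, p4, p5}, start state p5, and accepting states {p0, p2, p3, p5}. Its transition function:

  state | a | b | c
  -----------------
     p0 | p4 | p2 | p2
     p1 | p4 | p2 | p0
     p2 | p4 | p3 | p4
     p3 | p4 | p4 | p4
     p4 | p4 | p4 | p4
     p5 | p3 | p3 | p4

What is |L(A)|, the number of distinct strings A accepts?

3

The useful subgraph on states {p3, p5} is acyclic, so L(A) is finite; the longest accepting path visits 2 useful states, giving maximum string length 1.
Counting accepting paths from p5 by length: 1 of length 0, 2 of length 1. Total 3.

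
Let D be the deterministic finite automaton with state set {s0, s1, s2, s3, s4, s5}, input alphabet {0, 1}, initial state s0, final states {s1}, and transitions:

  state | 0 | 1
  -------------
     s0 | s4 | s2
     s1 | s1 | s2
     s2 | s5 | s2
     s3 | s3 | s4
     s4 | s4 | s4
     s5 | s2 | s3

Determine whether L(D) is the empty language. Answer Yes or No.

The states reachable from the start state are {s0, s2, s3, s4, s5}.
None of the accepting states {s1} is reachable, so no string is accepted and L(D) = ∅.

Yes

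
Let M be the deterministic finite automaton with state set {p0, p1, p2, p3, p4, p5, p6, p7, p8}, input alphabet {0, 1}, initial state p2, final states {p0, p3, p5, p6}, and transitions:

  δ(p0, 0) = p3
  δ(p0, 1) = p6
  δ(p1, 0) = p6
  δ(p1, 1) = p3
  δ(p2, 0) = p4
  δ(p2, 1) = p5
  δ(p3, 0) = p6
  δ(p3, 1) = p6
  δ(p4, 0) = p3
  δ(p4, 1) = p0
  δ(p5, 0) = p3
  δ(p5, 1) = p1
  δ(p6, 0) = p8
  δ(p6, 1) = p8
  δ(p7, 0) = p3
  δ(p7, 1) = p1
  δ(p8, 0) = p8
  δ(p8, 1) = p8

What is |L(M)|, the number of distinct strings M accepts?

The useful subgraph on states {p0, p1, p2, p3, p4, p5, p6} is acyclic, so L(M) is finite; the longest accepting path visits 5 useful states, giving maximum string length 4.
Counting accepting paths from p2 by length: 1 of length 1, 3 of length 2, 8 of length 3, 4 of length 4. Total 16.

16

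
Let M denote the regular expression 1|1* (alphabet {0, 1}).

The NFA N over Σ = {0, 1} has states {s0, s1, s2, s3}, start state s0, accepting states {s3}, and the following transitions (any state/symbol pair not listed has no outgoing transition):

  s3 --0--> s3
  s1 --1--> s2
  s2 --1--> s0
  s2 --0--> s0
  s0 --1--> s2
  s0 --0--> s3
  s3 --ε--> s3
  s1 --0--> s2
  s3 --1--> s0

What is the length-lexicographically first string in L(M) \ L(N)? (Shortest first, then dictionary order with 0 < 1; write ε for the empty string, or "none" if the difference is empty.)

ε

The empty string ε is accepted by M but not by N.
Since ε is the unique shortest string, it is the required witness.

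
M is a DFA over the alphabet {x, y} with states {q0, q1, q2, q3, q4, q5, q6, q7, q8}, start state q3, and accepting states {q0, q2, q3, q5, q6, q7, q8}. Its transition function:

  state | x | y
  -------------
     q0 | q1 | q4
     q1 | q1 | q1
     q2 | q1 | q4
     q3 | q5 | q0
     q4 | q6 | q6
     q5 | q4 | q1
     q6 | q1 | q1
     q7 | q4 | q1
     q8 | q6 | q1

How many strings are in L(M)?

7

The useful subgraph on states {q0, q3, q4, q5, q6} is acyclic, so L(M) is finite; the longest accepting path visits 4 useful states, giving maximum string length 3.
Counting accepting paths from q3 by length: 1 of length 0, 2 of length 1, 4 of length 3. Total 7.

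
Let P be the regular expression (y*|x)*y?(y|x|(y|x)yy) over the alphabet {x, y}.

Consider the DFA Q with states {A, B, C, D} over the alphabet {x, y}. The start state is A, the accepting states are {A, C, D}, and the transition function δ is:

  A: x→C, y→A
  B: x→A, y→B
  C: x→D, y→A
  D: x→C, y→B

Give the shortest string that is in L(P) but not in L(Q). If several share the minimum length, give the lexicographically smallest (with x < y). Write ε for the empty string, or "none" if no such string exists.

The string xxy is accepted by P but not by Q.
No shorter string lies in the difference, and xxy is the lexicographically first length-3 string in L(P) \ L(Q).

xxy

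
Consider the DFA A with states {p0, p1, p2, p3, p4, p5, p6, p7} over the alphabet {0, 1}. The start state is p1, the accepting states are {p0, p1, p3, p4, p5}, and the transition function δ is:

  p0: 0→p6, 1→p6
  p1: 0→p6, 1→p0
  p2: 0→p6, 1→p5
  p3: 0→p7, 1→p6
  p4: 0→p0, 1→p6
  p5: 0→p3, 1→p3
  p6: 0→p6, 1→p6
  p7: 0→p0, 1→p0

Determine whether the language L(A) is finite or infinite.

finite

The useful states (reachable from p1 and able to reach an accepting state) are {p0, p1}.
Restricted to these states the transition graph has no cycle, so every accepting path has bounded length and L is finite.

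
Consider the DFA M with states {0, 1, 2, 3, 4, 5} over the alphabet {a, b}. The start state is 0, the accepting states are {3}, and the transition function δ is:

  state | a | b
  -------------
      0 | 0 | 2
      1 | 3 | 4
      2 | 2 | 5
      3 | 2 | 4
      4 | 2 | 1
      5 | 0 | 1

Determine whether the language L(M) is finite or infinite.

State 0 is reachable from the start and can reach an accepting state, and it lies on the cycle 0 → 0.
Traversing that cycle any number of times yields accepted strings of unbounded length, so the language is infinite.

infinite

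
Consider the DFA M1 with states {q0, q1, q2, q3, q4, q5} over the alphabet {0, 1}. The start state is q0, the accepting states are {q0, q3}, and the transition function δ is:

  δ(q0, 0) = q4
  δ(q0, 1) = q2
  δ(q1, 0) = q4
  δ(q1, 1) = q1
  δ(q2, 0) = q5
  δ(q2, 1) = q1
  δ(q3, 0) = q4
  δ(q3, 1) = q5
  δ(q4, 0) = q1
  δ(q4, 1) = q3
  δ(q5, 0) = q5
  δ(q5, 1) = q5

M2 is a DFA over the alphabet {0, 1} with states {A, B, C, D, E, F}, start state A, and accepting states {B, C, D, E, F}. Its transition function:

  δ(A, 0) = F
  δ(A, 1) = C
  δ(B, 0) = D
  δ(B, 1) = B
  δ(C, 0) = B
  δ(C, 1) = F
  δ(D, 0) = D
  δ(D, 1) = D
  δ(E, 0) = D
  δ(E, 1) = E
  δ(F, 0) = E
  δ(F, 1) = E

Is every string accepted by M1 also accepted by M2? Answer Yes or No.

The empty string ε is in L(M1) but not in L(M2).
So L(M1) ⊄ L(M2).

No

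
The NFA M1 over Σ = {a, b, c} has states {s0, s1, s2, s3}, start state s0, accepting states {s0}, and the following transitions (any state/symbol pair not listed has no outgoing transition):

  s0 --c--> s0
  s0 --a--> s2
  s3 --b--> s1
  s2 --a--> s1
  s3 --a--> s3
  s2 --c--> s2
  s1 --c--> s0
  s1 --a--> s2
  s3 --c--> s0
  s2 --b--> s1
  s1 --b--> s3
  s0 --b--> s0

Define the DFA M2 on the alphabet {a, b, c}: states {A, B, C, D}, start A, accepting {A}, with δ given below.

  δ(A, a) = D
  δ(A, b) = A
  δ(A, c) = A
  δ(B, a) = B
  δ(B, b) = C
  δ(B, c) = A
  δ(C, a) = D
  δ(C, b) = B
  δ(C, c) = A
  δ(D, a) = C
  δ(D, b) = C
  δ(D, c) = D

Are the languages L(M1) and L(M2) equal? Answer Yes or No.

Yes

Exploring the product automaton M1 × M2 from the start pair (s0, A), following both machines on each input symbol, reaches 4 state pairs: (s0, A), (s2, D), (s1, C), (s3, B).
M1 accepts in {s0} and M2 accepts in {A}. In every reachable pair the two components are either both accepting — (s0, A) — or both non-accepting, so no string is accepted by exactly one of the machines: L(M1) \ L(M2) and L(M2) \ L(M1) are both empty.
Hence every string is accepted by M1 iff it is accepted by M2, and the two languages coincide.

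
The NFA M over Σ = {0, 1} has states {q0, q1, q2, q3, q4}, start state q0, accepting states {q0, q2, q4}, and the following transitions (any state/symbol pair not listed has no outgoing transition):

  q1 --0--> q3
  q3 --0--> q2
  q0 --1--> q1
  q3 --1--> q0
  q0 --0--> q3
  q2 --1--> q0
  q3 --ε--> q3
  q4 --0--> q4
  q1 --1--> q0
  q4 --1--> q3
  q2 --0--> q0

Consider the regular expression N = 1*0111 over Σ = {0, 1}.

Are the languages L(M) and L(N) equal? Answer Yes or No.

The empty string ε is accepted by M but rejected by N.
So L(M) ≠ L(N).

No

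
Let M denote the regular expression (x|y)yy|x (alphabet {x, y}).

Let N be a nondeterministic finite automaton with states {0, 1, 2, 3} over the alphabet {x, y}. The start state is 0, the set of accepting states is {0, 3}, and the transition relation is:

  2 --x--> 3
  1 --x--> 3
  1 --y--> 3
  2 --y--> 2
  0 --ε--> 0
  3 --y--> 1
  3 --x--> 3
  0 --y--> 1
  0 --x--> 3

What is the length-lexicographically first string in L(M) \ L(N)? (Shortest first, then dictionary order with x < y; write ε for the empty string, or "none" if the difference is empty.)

The string yyy is accepted by M but not by N.
No shorter string lies in the difference, and yyy is the lexicographically first length-3 string in L(M) \ L(N).

yyy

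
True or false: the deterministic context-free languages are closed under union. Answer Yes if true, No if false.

No

{aⁿbⁿ : n≥0} and {aⁿb²ⁿ : n≥0} are each accepted by a deterministic PDA (push the a's; pop one per b, respectively one per two b's), but their union U is not. Suppose a DPDA M accepted U. Being deterministic, M has a single run on aⁿb²ⁿ, and since aⁿbⁿ ∈ U that run passes through an accepting configuration right after consuming the prefix aⁿbⁿ and then goes on to accept again after n more b's. Build an ordinary (nondeterministic) PDA M′ that simulates M on a's and b's and, at any moment when M is in an accepting state, may switch to a second mode in which it reads only c's, feeding each c to M as a b; M′ accepts when M does. Then M′ accepts aⁱbʲcᵏ (k≥1) exactly when both aⁱbʲ ∈ U and aⁱbʲ⁺ᵏ ∈ U, and checking the four cases (i=j or j=2i, combined with j+k=i or j+k=2i) leaves only i=j=k: so L(M′) ∩ a*b*c⁺ = {aⁿbⁿcⁿ : n≥1} would be context-free, which it is not (pumping lemma) — contradiction. (The union is an unambiguous CFL; it is determinism, not unambiguity, that fails.)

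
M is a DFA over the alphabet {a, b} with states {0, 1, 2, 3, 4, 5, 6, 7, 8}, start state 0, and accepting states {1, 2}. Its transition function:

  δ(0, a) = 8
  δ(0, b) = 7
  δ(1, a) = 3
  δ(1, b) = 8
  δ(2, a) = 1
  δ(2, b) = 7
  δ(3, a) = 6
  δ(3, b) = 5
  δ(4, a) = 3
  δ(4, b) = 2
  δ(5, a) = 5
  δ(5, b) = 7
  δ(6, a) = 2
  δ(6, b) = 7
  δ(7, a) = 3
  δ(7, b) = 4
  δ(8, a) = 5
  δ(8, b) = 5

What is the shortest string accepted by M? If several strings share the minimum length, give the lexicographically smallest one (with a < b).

bbb

A breadth-first search from 0 reaches an accepting state first via the path 0 → 7 → 4 → 2 on input bbb.
No string of length < 3 is accepted (BFS exhausts all shorter strings without reaching an accepting state), and bbb is the lexicographically least accepting string of length 3.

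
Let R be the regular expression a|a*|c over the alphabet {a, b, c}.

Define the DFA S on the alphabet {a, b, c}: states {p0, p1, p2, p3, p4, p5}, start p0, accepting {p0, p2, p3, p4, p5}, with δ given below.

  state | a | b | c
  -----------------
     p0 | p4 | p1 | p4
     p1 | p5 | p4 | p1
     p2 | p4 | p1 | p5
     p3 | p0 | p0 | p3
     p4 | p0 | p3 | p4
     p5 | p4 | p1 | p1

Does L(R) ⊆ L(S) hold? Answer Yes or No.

Yes

Converting the expression R to a DFA (subset construction, then merging equivalent states) gives the minimal DFA with states {r0, r1, r2, r3}, start state r0, accepting states {r0, r1, r3} and transitions r0: a→r1, b→r2, c→r3; r1: a→r1, b→r2, c→r2; r2: a→r2, b→r2, c→r2; r3: a→r2, b→r2, c→r2.
Exploring the product automaton R × S from the start pair (r0, p0), following both machines on each input symbol, reaches 9 state pairs: (r0, p0), (r1, p4), (r2, p1), (r3, p4), (r1, p0), (r2, p3), (r2, p4), (r2, p5), (r2, p0).
R accepts in {r0, r1, r3} and S accepts in {p0, p2, p3, p4, p5}. The reachable pairs whose R-component is accepting are (r0, p0), (r1, p4), (r3, p4), (r1, p0); in each of them the S-component is accepting too, so the product for L(R) \ L(S) (R-component accepting, S-component rejecting) has no reachable accepting pair and the difference is empty.
Hence every string in L(R) is also in L(S).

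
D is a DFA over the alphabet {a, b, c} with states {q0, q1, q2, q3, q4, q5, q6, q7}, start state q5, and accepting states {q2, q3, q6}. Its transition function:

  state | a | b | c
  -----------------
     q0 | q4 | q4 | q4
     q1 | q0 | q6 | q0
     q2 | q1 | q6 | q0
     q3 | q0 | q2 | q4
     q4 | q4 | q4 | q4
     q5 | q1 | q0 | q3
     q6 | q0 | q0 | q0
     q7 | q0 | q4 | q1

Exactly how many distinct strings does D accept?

5

The useful subgraph on states {q1, q2, q3, q5, q6} is acyclic, so L(D) is finite; the longest accepting path visits 5 useful states, giving maximum string length 4.
Counting accepting paths from q5 by length: 1 of length 1, 2 of length 2, 1 of length 3, 1 of length 4. Total 5.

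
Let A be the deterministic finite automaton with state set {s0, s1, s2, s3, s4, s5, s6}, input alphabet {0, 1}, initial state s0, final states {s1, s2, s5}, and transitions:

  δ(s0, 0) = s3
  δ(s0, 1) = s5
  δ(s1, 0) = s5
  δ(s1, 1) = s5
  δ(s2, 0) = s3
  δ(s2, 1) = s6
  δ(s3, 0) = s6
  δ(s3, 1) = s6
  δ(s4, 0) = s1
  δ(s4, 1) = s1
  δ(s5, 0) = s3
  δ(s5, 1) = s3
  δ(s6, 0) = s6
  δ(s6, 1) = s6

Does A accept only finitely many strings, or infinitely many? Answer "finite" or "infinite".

finite

The useful states (reachable from s0 and able to reach an accepting state) are {s0, s5}.
Restricted to these states the transition graph has no cycle, so every accepting path has bounded length and L is finite.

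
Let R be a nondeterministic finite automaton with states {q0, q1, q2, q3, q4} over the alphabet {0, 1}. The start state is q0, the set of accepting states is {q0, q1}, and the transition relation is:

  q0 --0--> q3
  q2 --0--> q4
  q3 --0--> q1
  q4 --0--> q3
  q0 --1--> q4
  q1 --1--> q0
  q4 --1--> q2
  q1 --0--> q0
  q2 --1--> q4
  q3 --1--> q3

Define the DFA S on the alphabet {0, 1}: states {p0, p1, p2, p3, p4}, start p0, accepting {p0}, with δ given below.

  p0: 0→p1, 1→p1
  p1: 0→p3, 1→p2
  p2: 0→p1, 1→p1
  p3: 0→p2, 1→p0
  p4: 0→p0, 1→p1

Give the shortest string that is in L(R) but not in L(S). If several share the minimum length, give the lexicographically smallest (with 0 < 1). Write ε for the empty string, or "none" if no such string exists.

00

The string 00 is accepted by R but not by S.
No shorter string lies in the difference, and 00 is the lexicographically first length-2 string in L(R) \ L(S).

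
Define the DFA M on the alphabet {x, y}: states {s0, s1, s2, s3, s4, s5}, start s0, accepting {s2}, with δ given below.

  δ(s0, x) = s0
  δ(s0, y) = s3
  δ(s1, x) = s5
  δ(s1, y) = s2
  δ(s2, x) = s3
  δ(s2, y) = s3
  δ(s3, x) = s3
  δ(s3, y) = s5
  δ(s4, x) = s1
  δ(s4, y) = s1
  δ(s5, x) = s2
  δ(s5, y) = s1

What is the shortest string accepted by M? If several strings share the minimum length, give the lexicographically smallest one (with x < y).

A breadth-first search from s0 reaches an accepting state first via the path s0 → s3 → s5 → s2 on input yyx.
No string of length < 3 is accepted (BFS exhausts all shorter strings without reaching an accepting state), and yyx is the lexicographically least accepting string of length 3.

yyx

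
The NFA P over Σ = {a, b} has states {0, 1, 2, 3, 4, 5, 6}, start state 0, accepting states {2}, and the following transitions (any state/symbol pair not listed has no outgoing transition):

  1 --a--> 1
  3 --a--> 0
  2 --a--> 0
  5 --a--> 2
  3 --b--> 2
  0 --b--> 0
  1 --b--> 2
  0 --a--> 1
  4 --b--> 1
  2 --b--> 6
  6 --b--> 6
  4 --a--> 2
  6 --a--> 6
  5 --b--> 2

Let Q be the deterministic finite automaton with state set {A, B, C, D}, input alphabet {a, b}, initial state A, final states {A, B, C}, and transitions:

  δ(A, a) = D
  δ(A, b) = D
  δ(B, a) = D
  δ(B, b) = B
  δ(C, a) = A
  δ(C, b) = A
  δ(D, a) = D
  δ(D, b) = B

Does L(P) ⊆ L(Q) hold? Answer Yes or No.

Exploring the product automaton P × Q from the start pair (0, A), following both machines on each input symbol, reaches 7 state pairs: (0, A), (1, D), (0, D), (2, B), (0, B), (6, B), (6, D).
P accepts in {2} and Q accepts in {A, B, C}. The reachable pairs whose P-component is accepting are (2, B); in each of them the Q-component is accepting too, so the product for L(P) \ L(Q) (P-component accepting, Q-component rejecting) has no reachable accepting pair and the difference is empty.
Hence every string in L(P) is also in L(Q).

Yes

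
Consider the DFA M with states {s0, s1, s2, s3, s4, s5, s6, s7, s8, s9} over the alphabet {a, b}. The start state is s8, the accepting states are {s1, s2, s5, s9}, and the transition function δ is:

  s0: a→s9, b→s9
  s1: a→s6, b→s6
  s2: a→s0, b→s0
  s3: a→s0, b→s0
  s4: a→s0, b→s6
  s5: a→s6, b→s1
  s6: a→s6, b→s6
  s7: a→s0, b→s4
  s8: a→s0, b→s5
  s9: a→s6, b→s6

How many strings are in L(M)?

The useful subgraph on states {s0, s1, s5, s8, s9} is acyclic, so L(M) is finite; the longest accepting path visits 3 useful states, giving maximum string length 2.
Counting accepting paths from s8 by length: 1 of length 1, 3 of length 2. Total 4.

4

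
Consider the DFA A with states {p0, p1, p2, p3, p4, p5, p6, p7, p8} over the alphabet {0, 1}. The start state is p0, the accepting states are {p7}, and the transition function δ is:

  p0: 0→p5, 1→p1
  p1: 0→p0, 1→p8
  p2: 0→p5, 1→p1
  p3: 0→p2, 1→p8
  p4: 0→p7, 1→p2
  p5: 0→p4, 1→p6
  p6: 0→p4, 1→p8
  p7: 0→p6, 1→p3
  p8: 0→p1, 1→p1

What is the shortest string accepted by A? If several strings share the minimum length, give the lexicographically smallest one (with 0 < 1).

000

A breadth-first search from p0 reaches an accepting state first via the path p0 → p5 → p4 → p7 on input 000.
No string of length < 3 is accepted (BFS exhausts all shorter strings without reaching an accepting state), and 000 is the lexicographically least accepting string of length 3.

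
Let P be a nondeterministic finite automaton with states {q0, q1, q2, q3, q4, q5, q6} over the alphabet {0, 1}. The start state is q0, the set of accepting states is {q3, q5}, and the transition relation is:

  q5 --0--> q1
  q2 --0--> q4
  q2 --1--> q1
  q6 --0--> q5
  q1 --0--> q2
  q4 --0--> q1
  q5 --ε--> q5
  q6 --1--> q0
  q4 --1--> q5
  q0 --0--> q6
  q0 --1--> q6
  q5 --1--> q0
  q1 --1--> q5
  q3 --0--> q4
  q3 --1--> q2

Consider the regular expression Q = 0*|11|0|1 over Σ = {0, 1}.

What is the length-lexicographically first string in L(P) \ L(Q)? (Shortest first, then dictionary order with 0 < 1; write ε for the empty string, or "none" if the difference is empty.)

10

The string 10 is accepted by P but not by Q.
No shorter string lies in the difference, and 10 is the lexicographically first length-2 string in L(P) \ L(Q).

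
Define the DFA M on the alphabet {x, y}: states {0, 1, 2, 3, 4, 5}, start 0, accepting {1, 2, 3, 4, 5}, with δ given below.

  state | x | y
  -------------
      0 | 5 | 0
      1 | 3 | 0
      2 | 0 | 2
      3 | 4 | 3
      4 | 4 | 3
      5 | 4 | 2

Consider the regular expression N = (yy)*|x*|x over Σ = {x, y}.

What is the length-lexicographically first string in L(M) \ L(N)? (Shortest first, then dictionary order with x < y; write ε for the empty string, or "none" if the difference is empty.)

xy

The string xy is accepted by M but not by N.
No shorter string lies in the difference, and xy is the lexicographically first length-2 string in L(M) \ L(N).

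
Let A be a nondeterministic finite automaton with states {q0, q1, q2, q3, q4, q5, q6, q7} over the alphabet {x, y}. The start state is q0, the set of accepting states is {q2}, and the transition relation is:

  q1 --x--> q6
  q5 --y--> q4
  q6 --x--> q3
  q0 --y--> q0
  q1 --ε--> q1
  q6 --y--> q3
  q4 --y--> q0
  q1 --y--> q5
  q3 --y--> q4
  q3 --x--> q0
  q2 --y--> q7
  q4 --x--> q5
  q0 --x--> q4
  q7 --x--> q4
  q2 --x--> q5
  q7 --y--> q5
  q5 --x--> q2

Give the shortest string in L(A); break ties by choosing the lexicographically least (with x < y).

xxx

A breadth-first search from q0 reaches an accepting state first via the path q0 → q4 → q5 → q2 on input xxx.
No string of length < 3 is accepted (BFS exhausts all shorter strings without reaching an accepting state), and xxx is the lexicographically least accepting string of length 3.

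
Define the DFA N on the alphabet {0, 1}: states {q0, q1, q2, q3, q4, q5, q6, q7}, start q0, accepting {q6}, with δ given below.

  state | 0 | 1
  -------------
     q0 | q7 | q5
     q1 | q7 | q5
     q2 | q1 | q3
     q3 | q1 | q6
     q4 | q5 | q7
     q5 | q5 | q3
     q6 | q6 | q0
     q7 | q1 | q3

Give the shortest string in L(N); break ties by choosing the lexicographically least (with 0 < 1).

A breadth-first search from q0 reaches an accepting state first via the path q0 → q7 → q3 → q6 on input 011.
No string of length < 3 is accepted (BFS exhausts all shorter strings without reaching an accepting state), and 011 is the lexicographically least accepting string of length 3.

011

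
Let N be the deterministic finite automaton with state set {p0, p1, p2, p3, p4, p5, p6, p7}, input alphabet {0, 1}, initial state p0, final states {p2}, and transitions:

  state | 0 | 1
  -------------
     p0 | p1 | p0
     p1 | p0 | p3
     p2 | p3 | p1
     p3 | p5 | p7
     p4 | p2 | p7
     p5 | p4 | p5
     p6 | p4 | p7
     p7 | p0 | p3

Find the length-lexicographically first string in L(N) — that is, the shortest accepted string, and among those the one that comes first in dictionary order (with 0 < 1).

A breadth-first search from p0 reaches an accepting state first via the path p0 → p1 → p3 → p5 → p4 → p2 on input 01000.
No string of length < 5 is accepted (BFS exhausts all shorter strings without reaching an accepting state), and 01000 is the lexicographically least accepting string of length 5.

01000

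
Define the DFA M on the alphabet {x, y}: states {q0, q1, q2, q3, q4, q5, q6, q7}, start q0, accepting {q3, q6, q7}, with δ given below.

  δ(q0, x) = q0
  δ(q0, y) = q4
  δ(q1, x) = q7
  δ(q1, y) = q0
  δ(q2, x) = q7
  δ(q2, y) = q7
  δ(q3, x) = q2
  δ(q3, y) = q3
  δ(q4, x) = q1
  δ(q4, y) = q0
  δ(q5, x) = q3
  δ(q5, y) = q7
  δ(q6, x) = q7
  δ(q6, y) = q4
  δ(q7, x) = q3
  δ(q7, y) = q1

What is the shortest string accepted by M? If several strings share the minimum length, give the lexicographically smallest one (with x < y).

yxx

A breadth-first search from q0 reaches an accepting state first via the path q0 → q4 → q1 → q7 on input yxx.
No string of length < 3 is accepted (BFS exhausts all shorter strings without reaching an accepting state), and yxx is the lexicographically least accepting string of length 3.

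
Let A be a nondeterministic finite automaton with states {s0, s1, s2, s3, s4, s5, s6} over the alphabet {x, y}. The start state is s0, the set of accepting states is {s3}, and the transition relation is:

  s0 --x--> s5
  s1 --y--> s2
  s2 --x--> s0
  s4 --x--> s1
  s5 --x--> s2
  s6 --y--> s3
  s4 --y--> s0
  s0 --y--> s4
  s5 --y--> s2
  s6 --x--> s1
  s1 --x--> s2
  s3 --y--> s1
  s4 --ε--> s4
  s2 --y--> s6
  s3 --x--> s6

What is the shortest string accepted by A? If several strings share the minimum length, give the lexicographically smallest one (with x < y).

xxyy

A breadth-first search from s0 reaches an accepting state first via the path s0 → s5 → s2 → s6 → s3 on input xxyy.
No string of length < 4 is accepted (BFS exhausts all shorter strings without reaching an accepting state), and xxyy is the lexicographically least accepting string of length 4.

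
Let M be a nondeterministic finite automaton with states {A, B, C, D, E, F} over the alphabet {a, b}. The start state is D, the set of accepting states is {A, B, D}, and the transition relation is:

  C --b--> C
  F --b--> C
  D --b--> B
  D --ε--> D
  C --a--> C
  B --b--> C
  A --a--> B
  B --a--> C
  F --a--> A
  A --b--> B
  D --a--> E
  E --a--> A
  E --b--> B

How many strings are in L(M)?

The useful subgraph on states {A, B, D, E} is acyclic, so L(M) is finite; the longest accepting path visits 4 useful states, giving maximum string length 3.
Counting accepting paths from D by length: 1 of length 0, 1 of length 1, 2 of length 2, 2 of length 3. Total 6.

6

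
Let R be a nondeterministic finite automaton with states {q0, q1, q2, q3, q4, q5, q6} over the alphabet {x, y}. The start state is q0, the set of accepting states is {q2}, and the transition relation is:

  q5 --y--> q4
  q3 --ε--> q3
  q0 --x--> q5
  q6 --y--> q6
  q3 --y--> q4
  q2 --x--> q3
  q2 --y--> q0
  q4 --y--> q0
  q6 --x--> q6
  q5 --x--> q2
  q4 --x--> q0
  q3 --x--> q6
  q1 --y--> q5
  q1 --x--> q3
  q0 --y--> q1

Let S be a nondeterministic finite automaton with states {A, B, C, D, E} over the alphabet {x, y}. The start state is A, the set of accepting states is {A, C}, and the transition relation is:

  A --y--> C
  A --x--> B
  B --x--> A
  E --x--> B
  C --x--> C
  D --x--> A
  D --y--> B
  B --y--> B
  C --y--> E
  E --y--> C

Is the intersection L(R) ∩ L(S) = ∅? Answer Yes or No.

The string xx is accepted by both R and S.
Hence L(R) ∩ L(S) ≠ ∅.

No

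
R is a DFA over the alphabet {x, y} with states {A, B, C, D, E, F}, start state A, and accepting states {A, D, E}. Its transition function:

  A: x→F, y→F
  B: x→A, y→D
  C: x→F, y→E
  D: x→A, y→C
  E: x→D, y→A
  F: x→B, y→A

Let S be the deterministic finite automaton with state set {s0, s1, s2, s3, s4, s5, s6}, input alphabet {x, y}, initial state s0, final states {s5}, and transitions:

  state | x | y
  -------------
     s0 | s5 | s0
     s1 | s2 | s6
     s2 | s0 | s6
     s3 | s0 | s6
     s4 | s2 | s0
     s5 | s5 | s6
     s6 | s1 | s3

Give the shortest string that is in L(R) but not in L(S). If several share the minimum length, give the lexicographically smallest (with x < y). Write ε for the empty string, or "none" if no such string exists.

ε

The empty string ε is accepted by R but not by S.
Since ε is the unique shortest string, it is the required witness.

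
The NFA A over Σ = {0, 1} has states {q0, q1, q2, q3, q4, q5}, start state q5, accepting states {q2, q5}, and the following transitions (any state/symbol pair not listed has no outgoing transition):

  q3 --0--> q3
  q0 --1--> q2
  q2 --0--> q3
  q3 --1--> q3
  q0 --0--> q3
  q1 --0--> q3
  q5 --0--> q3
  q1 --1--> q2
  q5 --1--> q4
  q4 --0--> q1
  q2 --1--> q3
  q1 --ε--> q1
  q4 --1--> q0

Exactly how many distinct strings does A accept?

The useful subgraph on states {q0, q1, q2, q4, q5} is acyclic, so L(A) is finite; the longest accepting path visits 4 useful states, giving maximum string length 3.
Counting accepting paths from q5 by length: 1 of length 0, 2 of length 3. Total 3.

3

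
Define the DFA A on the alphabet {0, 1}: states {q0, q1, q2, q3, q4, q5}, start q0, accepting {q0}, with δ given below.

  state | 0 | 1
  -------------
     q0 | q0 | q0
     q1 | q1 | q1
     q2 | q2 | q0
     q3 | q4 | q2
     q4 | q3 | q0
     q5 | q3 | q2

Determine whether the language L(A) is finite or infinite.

infinite

State q0 is reachable from the start and can reach an accepting state, and it lies on the cycle q0 → q0.
Traversing that cycle any number of times yields accepted strings of unbounded length, so the language is infinite.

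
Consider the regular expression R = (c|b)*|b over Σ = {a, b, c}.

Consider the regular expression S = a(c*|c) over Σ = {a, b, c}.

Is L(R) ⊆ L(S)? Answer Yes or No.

The empty string ε is in L(R) but not in L(S).
So L(R) ⊄ L(S).

No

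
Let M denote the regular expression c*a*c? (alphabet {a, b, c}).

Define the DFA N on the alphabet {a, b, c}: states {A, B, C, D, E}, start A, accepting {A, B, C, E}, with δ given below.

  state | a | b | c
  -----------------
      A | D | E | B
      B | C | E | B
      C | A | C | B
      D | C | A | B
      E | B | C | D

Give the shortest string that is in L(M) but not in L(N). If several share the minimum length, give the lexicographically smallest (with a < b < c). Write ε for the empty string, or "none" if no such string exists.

The string a is accepted by M but not by N.
No shorter string lies in the difference, and a is the lexicographically first length-1 string in L(M) \ L(N).

a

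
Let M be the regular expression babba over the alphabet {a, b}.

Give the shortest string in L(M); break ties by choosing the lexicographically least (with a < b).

babba

By inspection of the expression, no string of length less than 5 matches, and babba is the lexicographically first match of length 5.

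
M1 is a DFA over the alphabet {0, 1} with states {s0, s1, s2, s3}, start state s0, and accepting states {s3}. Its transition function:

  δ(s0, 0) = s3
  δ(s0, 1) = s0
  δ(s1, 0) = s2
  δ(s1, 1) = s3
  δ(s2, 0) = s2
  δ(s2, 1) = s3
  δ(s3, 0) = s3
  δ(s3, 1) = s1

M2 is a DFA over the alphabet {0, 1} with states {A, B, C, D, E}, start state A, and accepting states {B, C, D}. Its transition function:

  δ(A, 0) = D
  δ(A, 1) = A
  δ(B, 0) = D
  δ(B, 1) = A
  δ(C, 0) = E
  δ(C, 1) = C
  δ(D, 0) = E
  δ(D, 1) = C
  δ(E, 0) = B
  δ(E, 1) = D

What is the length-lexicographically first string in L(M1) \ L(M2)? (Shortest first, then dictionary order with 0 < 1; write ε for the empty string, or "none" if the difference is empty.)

00

The string 00 is accepted by M1 but not by M2.
No shorter string lies in the difference, and 00 is the lexicographically first length-2 string in L(M1) \ L(M2).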